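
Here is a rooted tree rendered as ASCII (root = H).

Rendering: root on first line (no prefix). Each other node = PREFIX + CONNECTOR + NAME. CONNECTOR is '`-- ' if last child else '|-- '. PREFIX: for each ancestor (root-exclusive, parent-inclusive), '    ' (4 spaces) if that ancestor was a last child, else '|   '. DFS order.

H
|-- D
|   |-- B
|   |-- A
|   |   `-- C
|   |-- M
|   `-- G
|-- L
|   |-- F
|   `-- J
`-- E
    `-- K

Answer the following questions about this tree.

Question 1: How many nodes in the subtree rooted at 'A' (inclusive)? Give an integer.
Answer: 2

Derivation:
Subtree rooted at A contains: A, C
Count = 2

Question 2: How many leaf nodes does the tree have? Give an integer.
Answer: 7

Derivation:
Leaves (nodes with no children): B, C, F, G, J, K, M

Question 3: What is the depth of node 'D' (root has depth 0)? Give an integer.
Path from root to D: H -> D
Depth = number of edges = 1

Answer: 1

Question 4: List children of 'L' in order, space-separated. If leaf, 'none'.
Answer: F J

Derivation:
Node L's children (from adjacency): F, J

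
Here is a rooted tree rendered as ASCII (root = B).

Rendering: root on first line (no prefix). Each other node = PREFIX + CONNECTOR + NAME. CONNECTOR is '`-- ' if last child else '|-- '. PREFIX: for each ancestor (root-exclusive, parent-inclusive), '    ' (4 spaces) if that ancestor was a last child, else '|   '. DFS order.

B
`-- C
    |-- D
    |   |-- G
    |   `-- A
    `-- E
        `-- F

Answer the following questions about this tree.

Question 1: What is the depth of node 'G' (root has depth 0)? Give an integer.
Path from root to G: B -> C -> D -> G
Depth = number of edges = 3

Answer: 3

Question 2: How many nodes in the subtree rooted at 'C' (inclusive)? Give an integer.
Answer: 6

Derivation:
Subtree rooted at C contains: A, C, D, E, F, G
Count = 6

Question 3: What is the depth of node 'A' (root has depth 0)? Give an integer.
Answer: 3

Derivation:
Path from root to A: B -> C -> D -> A
Depth = number of edges = 3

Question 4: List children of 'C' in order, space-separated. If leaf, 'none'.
Answer: D E

Derivation:
Node C's children (from adjacency): D, E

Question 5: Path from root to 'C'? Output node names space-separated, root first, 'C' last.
Walk down from root: B -> C

Answer: B C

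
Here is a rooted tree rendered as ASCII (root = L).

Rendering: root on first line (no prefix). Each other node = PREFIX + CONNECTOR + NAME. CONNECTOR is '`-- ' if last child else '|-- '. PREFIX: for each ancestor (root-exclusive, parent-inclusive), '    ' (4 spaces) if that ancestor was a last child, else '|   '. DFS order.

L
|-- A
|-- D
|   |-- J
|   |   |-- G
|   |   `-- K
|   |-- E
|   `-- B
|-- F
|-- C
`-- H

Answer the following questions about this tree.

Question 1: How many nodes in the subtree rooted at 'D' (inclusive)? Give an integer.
Subtree rooted at D contains: B, D, E, G, J, K
Count = 6

Answer: 6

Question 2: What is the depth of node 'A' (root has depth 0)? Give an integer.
Answer: 1

Derivation:
Path from root to A: L -> A
Depth = number of edges = 1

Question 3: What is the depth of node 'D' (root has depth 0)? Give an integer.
Path from root to D: L -> D
Depth = number of edges = 1

Answer: 1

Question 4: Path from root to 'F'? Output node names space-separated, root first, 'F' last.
Answer: L F

Derivation:
Walk down from root: L -> F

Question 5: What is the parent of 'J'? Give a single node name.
Scan adjacency: J appears as child of D

Answer: D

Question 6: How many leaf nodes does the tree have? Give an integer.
Answer: 8

Derivation:
Leaves (nodes with no children): A, B, C, E, F, G, H, K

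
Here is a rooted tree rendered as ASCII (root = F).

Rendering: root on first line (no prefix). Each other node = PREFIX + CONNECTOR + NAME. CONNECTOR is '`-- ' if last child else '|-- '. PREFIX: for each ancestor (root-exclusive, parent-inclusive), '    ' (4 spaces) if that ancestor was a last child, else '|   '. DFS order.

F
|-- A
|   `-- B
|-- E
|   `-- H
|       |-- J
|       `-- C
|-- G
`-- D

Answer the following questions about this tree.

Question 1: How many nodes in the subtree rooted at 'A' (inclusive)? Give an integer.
Subtree rooted at A contains: A, B
Count = 2

Answer: 2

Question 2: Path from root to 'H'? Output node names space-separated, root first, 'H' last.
Walk down from root: F -> E -> H

Answer: F E H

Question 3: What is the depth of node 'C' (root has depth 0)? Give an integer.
Path from root to C: F -> E -> H -> C
Depth = number of edges = 3

Answer: 3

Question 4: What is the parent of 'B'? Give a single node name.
Scan adjacency: B appears as child of A

Answer: A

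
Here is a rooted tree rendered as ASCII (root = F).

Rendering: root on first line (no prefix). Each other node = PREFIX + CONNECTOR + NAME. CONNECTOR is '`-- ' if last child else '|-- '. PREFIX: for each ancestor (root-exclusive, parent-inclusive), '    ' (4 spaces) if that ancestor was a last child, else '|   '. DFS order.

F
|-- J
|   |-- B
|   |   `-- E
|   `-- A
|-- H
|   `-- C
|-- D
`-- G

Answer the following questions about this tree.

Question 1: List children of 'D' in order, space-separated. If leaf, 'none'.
Answer: none

Derivation:
Node D's children (from adjacency): (leaf)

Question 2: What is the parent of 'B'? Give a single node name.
Scan adjacency: B appears as child of J

Answer: J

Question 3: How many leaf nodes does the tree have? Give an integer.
Answer: 5

Derivation:
Leaves (nodes with no children): A, C, D, E, G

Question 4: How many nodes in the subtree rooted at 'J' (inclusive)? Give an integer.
Answer: 4

Derivation:
Subtree rooted at J contains: A, B, E, J
Count = 4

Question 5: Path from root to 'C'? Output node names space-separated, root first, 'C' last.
Walk down from root: F -> H -> C

Answer: F H C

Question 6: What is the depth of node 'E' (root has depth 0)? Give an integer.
Answer: 3

Derivation:
Path from root to E: F -> J -> B -> E
Depth = number of edges = 3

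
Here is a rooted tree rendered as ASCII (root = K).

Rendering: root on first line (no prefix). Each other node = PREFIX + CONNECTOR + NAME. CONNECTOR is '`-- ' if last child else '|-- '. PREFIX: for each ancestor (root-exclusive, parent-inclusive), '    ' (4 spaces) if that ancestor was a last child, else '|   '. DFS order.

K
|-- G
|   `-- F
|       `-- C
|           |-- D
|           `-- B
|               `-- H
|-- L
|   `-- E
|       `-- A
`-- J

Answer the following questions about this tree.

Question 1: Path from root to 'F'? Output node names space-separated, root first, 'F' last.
Walk down from root: K -> G -> F

Answer: K G F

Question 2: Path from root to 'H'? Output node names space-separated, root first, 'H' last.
Answer: K G F C B H

Derivation:
Walk down from root: K -> G -> F -> C -> B -> H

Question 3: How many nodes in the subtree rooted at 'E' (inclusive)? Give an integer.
Subtree rooted at E contains: A, E
Count = 2

Answer: 2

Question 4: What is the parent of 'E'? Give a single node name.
Scan adjacency: E appears as child of L

Answer: L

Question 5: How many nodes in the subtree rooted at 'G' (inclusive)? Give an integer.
Answer: 6

Derivation:
Subtree rooted at G contains: B, C, D, F, G, H
Count = 6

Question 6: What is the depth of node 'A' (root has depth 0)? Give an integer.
Answer: 3

Derivation:
Path from root to A: K -> L -> E -> A
Depth = number of edges = 3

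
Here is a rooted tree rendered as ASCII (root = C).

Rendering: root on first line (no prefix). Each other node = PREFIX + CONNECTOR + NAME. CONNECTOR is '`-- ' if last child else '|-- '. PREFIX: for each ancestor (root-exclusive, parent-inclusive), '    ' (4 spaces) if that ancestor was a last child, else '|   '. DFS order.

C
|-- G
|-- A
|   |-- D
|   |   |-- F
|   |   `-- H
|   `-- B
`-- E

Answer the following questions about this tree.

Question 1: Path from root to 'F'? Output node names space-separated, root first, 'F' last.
Walk down from root: C -> A -> D -> F

Answer: C A D F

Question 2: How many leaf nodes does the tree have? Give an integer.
Answer: 5

Derivation:
Leaves (nodes with no children): B, E, F, G, H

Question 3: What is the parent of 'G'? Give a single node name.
Answer: C

Derivation:
Scan adjacency: G appears as child of C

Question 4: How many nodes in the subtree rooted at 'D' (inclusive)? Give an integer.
Subtree rooted at D contains: D, F, H
Count = 3

Answer: 3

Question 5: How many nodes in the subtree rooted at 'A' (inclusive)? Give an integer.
Answer: 5

Derivation:
Subtree rooted at A contains: A, B, D, F, H
Count = 5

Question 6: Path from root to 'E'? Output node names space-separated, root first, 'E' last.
Walk down from root: C -> E

Answer: C E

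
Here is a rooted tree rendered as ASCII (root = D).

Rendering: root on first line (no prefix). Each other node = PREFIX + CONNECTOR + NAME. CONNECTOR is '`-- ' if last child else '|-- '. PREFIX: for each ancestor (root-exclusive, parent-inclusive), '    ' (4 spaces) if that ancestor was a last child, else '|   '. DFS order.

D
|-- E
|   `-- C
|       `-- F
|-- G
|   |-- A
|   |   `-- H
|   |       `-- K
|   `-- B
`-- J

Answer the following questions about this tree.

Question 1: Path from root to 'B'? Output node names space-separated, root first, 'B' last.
Answer: D G B

Derivation:
Walk down from root: D -> G -> B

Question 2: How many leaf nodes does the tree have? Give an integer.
Answer: 4

Derivation:
Leaves (nodes with no children): B, F, J, K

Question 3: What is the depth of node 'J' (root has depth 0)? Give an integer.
Path from root to J: D -> J
Depth = number of edges = 1

Answer: 1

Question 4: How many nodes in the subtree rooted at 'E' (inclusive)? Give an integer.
Answer: 3

Derivation:
Subtree rooted at E contains: C, E, F
Count = 3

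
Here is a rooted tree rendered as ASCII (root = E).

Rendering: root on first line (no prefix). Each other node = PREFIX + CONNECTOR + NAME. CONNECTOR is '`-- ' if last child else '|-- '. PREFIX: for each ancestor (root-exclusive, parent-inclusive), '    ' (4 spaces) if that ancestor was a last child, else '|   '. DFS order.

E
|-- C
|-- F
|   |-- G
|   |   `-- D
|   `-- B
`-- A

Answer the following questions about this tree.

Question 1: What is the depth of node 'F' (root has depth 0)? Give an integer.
Path from root to F: E -> F
Depth = number of edges = 1

Answer: 1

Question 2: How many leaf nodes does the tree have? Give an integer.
Leaves (nodes with no children): A, B, C, D

Answer: 4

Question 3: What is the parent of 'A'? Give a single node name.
Scan adjacency: A appears as child of E

Answer: E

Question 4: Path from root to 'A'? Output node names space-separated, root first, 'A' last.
Walk down from root: E -> A

Answer: E A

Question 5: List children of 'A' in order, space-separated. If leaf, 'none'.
Answer: none

Derivation:
Node A's children (from adjacency): (leaf)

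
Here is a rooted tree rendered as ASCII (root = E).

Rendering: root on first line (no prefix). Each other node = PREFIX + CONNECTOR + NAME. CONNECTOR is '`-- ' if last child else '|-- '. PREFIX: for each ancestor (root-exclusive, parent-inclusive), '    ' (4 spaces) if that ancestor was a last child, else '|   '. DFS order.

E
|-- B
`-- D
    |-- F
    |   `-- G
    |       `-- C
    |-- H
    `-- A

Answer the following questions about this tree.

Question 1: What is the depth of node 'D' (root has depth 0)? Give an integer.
Path from root to D: E -> D
Depth = number of edges = 1

Answer: 1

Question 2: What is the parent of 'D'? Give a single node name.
Answer: E

Derivation:
Scan adjacency: D appears as child of E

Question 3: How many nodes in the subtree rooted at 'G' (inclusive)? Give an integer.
Answer: 2

Derivation:
Subtree rooted at G contains: C, G
Count = 2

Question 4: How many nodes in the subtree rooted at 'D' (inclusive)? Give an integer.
Subtree rooted at D contains: A, C, D, F, G, H
Count = 6

Answer: 6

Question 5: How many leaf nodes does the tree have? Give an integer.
Answer: 4

Derivation:
Leaves (nodes with no children): A, B, C, H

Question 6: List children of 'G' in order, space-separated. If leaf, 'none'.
Node G's children (from adjacency): C

Answer: C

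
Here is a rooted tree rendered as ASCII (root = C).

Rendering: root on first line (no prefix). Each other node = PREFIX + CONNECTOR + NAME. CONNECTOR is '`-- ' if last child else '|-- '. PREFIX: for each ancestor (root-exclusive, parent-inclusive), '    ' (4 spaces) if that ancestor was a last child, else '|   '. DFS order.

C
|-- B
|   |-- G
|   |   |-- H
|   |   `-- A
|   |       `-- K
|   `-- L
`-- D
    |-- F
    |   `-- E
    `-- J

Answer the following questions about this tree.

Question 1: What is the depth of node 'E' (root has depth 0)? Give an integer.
Path from root to E: C -> D -> F -> E
Depth = number of edges = 3

Answer: 3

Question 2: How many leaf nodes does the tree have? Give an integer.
Answer: 5

Derivation:
Leaves (nodes with no children): E, H, J, K, L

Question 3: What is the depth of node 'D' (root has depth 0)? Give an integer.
Path from root to D: C -> D
Depth = number of edges = 1

Answer: 1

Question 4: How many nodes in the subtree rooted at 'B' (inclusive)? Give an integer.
Subtree rooted at B contains: A, B, G, H, K, L
Count = 6

Answer: 6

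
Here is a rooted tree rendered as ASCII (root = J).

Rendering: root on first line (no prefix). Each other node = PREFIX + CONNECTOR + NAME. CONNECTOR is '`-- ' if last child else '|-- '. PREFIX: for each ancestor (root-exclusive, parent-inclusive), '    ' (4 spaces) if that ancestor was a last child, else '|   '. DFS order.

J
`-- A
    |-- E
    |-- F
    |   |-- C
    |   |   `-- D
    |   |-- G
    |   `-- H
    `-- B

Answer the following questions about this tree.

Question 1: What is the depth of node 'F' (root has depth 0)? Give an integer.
Answer: 2

Derivation:
Path from root to F: J -> A -> F
Depth = number of edges = 2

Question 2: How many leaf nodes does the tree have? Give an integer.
Answer: 5

Derivation:
Leaves (nodes with no children): B, D, E, G, H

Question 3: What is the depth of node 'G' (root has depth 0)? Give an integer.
Path from root to G: J -> A -> F -> G
Depth = number of edges = 3

Answer: 3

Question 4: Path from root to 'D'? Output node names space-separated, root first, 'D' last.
Walk down from root: J -> A -> F -> C -> D

Answer: J A F C D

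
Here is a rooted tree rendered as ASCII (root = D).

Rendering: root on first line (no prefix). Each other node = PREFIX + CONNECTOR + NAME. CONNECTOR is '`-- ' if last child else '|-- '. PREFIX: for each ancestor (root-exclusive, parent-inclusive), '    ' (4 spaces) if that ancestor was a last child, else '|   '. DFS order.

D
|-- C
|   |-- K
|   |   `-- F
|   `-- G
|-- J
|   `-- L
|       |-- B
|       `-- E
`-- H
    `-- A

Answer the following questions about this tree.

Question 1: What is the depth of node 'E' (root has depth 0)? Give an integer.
Answer: 3

Derivation:
Path from root to E: D -> J -> L -> E
Depth = number of edges = 3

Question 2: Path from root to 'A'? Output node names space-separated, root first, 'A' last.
Walk down from root: D -> H -> A

Answer: D H A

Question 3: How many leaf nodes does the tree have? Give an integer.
Answer: 5

Derivation:
Leaves (nodes with no children): A, B, E, F, G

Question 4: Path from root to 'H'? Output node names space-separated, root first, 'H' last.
Walk down from root: D -> H

Answer: D H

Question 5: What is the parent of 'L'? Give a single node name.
Scan adjacency: L appears as child of J

Answer: J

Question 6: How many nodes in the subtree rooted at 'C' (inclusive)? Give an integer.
Subtree rooted at C contains: C, F, G, K
Count = 4

Answer: 4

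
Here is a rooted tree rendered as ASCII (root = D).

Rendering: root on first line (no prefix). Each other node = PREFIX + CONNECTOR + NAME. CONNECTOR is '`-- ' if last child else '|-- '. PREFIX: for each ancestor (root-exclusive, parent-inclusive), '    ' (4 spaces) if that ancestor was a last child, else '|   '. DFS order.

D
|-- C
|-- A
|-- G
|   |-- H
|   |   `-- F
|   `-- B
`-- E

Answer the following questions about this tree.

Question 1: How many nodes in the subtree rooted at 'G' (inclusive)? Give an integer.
Subtree rooted at G contains: B, F, G, H
Count = 4

Answer: 4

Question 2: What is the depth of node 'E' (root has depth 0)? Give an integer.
Path from root to E: D -> E
Depth = number of edges = 1

Answer: 1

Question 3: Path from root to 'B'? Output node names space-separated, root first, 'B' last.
Answer: D G B

Derivation:
Walk down from root: D -> G -> B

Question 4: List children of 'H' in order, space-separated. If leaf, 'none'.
Answer: F

Derivation:
Node H's children (from adjacency): F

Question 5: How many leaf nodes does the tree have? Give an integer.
Leaves (nodes with no children): A, B, C, E, F

Answer: 5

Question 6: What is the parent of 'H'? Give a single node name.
Scan adjacency: H appears as child of G

Answer: G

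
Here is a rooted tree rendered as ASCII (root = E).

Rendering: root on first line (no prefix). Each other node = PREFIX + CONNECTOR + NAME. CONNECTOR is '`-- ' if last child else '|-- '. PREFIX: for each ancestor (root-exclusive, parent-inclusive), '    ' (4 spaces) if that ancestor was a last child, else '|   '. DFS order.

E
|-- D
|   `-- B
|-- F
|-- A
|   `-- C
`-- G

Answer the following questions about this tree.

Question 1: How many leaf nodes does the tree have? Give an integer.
Leaves (nodes with no children): B, C, F, G

Answer: 4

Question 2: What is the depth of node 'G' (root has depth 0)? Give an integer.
Answer: 1

Derivation:
Path from root to G: E -> G
Depth = number of edges = 1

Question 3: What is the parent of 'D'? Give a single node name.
Scan adjacency: D appears as child of E

Answer: E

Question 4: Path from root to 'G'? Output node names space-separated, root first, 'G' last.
Answer: E G

Derivation:
Walk down from root: E -> G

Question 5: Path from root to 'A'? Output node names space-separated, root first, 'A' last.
Walk down from root: E -> A

Answer: E A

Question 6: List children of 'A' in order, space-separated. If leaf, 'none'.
Node A's children (from adjacency): C

Answer: C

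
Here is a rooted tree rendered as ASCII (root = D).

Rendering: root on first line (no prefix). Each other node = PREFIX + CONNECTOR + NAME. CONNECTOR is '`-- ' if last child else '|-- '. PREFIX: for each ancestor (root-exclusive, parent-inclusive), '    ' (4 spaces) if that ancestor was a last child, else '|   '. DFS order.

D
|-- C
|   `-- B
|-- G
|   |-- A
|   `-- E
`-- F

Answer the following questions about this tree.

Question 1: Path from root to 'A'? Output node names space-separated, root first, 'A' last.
Walk down from root: D -> G -> A

Answer: D G A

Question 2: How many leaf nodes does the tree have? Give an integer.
Answer: 4

Derivation:
Leaves (nodes with no children): A, B, E, F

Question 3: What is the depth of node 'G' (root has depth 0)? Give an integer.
Path from root to G: D -> G
Depth = number of edges = 1

Answer: 1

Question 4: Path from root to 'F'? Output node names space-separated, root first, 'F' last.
Answer: D F

Derivation:
Walk down from root: D -> F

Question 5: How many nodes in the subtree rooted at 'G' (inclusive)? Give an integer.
Subtree rooted at G contains: A, E, G
Count = 3

Answer: 3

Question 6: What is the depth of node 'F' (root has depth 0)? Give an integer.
Answer: 1

Derivation:
Path from root to F: D -> F
Depth = number of edges = 1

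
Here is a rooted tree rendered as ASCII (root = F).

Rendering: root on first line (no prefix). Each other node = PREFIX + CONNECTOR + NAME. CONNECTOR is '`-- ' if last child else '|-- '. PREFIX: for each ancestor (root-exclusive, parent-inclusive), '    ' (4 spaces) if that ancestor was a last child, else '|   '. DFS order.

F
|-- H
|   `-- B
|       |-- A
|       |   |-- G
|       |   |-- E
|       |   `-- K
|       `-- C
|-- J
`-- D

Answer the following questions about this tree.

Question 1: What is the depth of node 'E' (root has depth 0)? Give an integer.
Path from root to E: F -> H -> B -> A -> E
Depth = number of edges = 4

Answer: 4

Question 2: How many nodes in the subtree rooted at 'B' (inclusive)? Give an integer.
Subtree rooted at B contains: A, B, C, E, G, K
Count = 6

Answer: 6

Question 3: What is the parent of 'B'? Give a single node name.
Scan adjacency: B appears as child of H

Answer: H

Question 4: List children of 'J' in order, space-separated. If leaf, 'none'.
Answer: none

Derivation:
Node J's children (from adjacency): (leaf)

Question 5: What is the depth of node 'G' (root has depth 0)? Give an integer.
Path from root to G: F -> H -> B -> A -> G
Depth = number of edges = 4

Answer: 4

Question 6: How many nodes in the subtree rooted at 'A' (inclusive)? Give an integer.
Answer: 4

Derivation:
Subtree rooted at A contains: A, E, G, K
Count = 4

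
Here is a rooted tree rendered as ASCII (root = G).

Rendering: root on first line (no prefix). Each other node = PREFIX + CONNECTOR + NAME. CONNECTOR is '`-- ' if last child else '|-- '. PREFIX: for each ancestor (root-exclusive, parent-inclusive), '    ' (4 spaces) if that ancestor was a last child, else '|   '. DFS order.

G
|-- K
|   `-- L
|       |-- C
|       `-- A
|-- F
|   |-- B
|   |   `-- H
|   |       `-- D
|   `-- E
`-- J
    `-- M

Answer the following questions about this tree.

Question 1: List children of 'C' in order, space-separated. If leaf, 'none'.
Answer: none

Derivation:
Node C's children (from adjacency): (leaf)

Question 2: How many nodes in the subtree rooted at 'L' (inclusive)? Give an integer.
Answer: 3

Derivation:
Subtree rooted at L contains: A, C, L
Count = 3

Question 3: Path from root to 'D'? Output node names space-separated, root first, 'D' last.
Walk down from root: G -> F -> B -> H -> D

Answer: G F B H D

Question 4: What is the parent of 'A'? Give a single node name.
Answer: L

Derivation:
Scan adjacency: A appears as child of L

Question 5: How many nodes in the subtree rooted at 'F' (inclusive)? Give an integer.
Subtree rooted at F contains: B, D, E, F, H
Count = 5

Answer: 5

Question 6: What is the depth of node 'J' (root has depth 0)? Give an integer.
Path from root to J: G -> J
Depth = number of edges = 1

Answer: 1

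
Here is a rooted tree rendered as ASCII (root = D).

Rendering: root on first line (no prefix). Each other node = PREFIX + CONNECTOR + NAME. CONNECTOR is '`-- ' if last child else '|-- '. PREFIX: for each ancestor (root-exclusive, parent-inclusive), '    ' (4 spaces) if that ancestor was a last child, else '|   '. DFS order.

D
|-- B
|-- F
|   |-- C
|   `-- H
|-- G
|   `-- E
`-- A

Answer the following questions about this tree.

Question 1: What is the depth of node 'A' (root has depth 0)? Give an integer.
Answer: 1

Derivation:
Path from root to A: D -> A
Depth = number of edges = 1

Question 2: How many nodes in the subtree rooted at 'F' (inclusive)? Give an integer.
Answer: 3

Derivation:
Subtree rooted at F contains: C, F, H
Count = 3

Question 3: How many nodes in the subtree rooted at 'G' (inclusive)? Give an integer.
Subtree rooted at G contains: E, G
Count = 2

Answer: 2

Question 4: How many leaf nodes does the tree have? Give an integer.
Answer: 5

Derivation:
Leaves (nodes with no children): A, B, C, E, H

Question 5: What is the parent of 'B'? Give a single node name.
Answer: D

Derivation:
Scan adjacency: B appears as child of D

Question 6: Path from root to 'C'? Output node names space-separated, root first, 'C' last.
Walk down from root: D -> F -> C

Answer: D F C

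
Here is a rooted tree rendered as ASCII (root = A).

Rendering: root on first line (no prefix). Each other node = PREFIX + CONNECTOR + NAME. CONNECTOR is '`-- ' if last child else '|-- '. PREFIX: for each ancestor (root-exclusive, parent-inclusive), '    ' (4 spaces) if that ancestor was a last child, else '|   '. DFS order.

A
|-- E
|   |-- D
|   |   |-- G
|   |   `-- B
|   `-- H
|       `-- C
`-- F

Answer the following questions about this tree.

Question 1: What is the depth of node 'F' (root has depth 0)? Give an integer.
Path from root to F: A -> F
Depth = number of edges = 1

Answer: 1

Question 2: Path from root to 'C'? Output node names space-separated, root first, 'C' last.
Answer: A E H C

Derivation:
Walk down from root: A -> E -> H -> C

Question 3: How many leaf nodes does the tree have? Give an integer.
Leaves (nodes with no children): B, C, F, G

Answer: 4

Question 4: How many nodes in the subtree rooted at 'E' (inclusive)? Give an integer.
Answer: 6

Derivation:
Subtree rooted at E contains: B, C, D, E, G, H
Count = 6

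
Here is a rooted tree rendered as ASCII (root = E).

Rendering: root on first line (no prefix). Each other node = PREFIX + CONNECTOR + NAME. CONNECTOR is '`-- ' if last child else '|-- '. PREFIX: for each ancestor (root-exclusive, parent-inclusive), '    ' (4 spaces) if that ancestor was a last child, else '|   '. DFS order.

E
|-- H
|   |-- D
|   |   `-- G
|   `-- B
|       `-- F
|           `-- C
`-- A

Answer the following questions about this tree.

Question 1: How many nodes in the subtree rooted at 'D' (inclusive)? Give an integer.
Answer: 2

Derivation:
Subtree rooted at D contains: D, G
Count = 2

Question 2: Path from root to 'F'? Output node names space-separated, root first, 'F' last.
Walk down from root: E -> H -> B -> F

Answer: E H B F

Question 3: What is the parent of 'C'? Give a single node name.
Answer: F

Derivation:
Scan adjacency: C appears as child of F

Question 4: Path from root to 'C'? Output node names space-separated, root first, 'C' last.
Answer: E H B F C

Derivation:
Walk down from root: E -> H -> B -> F -> C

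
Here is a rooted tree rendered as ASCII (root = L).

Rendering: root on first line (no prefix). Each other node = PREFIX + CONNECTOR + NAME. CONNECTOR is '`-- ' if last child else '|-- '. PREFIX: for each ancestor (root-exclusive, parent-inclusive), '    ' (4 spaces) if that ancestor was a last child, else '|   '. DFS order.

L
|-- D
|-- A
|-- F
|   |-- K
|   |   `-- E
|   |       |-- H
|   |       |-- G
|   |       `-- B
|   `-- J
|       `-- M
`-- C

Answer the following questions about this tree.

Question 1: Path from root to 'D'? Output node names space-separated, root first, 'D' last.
Walk down from root: L -> D

Answer: L D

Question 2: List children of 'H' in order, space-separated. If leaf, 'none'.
Node H's children (from adjacency): (leaf)

Answer: none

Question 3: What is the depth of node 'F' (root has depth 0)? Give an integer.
Answer: 1

Derivation:
Path from root to F: L -> F
Depth = number of edges = 1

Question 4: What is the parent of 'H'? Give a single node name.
Scan adjacency: H appears as child of E

Answer: E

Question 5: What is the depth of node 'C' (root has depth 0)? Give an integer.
Path from root to C: L -> C
Depth = number of edges = 1

Answer: 1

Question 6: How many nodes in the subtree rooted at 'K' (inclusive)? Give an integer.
Answer: 5

Derivation:
Subtree rooted at K contains: B, E, G, H, K
Count = 5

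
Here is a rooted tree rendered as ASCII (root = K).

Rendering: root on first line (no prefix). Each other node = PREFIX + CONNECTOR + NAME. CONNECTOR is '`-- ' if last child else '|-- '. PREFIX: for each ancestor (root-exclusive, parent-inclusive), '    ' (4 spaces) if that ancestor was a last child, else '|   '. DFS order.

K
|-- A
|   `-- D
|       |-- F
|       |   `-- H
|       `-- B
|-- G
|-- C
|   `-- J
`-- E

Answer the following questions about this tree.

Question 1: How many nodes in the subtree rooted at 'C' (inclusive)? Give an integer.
Subtree rooted at C contains: C, J
Count = 2

Answer: 2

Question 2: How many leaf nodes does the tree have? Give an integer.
Answer: 5

Derivation:
Leaves (nodes with no children): B, E, G, H, J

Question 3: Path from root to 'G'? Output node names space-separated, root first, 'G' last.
Answer: K G

Derivation:
Walk down from root: K -> G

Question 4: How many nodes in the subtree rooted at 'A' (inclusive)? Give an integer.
Subtree rooted at A contains: A, B, D, F, H
Count = 5

Answer: 5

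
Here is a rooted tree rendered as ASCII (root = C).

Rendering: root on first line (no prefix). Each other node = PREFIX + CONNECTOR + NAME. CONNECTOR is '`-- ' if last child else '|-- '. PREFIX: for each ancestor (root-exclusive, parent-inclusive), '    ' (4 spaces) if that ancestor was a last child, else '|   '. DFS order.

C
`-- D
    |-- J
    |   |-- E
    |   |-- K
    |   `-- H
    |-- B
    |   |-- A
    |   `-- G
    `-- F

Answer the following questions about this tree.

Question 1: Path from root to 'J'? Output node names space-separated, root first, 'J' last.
Walk down from root: C -> D -> J

Answer: C D J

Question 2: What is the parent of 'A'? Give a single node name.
Answer: B

Derivation:
Scan adjacency: A appears as child of B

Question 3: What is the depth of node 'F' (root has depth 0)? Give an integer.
Answer: 2

Derivation:
Path from root to F: C -> D -> F
Depth = number of edges = 2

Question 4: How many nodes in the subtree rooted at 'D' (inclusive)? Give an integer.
Answer: 9

Derivation:
Subtree rooted at D contains: A, B, D, E, F, G, H, J, K
Count = 9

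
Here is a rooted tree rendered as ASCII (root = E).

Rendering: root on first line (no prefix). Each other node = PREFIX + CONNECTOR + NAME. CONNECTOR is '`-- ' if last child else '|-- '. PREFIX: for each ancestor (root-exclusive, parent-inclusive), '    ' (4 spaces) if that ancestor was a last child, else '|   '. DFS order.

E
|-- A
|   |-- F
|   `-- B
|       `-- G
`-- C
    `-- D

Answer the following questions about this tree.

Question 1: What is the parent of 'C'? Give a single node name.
Scan adjacency: C appears as child of E

Answer: E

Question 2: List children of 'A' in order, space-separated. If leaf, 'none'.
Node A's children (from adjacency): F, B

Answer: F B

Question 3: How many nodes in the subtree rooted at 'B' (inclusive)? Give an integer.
Answer: 2

Derivation:
Subtree rooted at B contains: B, G
Count = 2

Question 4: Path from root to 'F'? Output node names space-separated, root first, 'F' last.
Walk down from root: E -> A -> F

Answer: E A F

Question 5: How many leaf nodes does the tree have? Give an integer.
Answer: 3

Derivation:
Leaves (nodes with no children): D, F, G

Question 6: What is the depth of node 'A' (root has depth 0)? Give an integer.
Answer: 1

Derivation:
Path from root to A: E -> A
Depth = number of edges = 1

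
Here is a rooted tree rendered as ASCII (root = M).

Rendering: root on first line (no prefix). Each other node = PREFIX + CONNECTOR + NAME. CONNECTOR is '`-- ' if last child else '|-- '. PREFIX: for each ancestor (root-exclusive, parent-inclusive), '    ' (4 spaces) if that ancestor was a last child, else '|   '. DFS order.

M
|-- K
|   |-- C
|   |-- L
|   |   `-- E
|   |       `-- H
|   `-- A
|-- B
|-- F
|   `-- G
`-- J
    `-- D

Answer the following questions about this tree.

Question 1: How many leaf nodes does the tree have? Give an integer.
Leaves (nodes with no children): A, B, C, D, G, H

Answer: 6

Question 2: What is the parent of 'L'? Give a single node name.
Scan adjacency: L appears as child of K

Answer: K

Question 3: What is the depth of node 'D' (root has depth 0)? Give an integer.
Answer: 2

Derivation:
Path from root to D: M -> J -> D
Depth = number of edges = 2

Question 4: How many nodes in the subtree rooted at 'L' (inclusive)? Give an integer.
Subtree rooted at L contains: E, H, L
Count = 3

Answer: 3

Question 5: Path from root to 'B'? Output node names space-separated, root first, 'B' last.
Walk down from root: M -> B

Answer: M B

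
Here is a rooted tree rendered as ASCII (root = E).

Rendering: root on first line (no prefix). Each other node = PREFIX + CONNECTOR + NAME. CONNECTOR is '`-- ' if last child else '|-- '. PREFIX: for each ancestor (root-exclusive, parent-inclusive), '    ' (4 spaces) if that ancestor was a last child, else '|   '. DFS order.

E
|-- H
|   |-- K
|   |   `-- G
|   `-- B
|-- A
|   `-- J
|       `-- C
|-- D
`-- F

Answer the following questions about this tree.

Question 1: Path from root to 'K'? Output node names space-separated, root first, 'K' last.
Answer: E H K

Derivation:
Walk down from root: E -> H -> K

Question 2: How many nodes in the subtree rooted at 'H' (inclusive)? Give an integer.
Answer: 4

Derivation:
Subtree rooted at H contains: B, G, H, K
Count = 4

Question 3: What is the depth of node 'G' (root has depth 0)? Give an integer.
Answer: 3

Derivation:
Path from root to G: E -> H -> K -> G
Depth = number of edges = 3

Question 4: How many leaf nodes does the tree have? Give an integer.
Answer: 5

Derivation:
Leaves (nodes with no children): B, C, D, F, G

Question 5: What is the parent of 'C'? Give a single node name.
Scan adjacency: C appears as child of J

Answer: J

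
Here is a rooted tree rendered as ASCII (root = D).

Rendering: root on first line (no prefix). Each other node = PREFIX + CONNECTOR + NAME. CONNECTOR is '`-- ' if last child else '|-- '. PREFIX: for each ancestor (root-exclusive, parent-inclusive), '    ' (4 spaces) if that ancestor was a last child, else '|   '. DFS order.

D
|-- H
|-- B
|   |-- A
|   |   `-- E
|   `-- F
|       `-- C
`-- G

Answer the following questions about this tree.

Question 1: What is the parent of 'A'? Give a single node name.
Scan adjacency: A appears as child of B

Answer: B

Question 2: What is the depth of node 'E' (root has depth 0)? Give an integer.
Path from root to E: D -> B -> A -> E
Depth = number of edges = 3

Answer: 3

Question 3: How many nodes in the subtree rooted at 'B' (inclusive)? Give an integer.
Answer: 5

Derivation:
Subtree rooted at B contains: A, B, C, E, F
Count = 5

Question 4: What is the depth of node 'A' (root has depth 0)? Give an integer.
Path from root to A: D -> B -> A
Depth = number of edges = 2

Answer: 2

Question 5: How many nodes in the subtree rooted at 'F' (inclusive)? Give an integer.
Answer: 2

Derivation:
Subtree rooted at F contains: C, F
Count = 2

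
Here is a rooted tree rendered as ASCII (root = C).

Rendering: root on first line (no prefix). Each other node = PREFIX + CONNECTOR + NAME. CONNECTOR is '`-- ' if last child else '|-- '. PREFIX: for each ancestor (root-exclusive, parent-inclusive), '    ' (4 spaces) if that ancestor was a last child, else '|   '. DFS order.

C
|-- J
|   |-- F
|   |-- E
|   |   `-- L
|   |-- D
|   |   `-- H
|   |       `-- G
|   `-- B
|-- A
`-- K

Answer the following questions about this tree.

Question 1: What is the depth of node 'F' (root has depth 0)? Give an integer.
Answer: 2

Derivation:
Path from root to F: C -> J -> F
Depth = number of edges = 2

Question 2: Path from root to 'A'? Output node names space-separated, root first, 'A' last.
Answer: C A

Derivation:
Walk down from root: C -> A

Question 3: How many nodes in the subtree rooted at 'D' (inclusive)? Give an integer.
Answer: 3

Derivation:
Subtree rooted at D contains: D, G, H
Count = 3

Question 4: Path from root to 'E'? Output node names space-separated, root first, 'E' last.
Answer: C J E

Derivation:
Walk down from root: C -> J -> E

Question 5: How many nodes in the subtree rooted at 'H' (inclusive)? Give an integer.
Subtree rooted at H contains: G, H
Count = 2

Answer: 2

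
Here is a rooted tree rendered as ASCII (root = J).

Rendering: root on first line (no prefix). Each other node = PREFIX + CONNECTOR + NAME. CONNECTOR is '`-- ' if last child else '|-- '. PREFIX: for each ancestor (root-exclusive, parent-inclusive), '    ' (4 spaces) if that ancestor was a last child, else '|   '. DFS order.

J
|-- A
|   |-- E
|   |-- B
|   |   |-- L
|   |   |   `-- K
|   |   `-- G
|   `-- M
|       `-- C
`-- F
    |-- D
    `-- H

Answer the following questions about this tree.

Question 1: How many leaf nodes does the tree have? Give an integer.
Answer: 6

Derivation:
Leaves (nodes with no children): C, D, E, G, H, K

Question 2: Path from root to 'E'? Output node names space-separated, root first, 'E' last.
Walk down from root: J -> A -> E

Answer: J A E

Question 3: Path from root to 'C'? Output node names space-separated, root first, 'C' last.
Answer: J A M C

Derivation:
Walk down from root: J -> A -> M -> C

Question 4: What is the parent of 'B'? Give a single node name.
Scan adjacency: B appears as child of A

Answer: A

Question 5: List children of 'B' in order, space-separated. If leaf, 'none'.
Node B's children (from adjacency): L, G

Answer: L G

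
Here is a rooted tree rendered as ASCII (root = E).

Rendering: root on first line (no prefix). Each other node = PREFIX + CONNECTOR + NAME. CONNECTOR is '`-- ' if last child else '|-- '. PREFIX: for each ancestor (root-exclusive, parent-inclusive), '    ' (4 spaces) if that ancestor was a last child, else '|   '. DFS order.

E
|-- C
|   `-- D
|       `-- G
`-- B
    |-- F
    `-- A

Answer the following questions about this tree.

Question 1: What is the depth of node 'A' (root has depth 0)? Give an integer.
Path from root to A: E -> B -> A
Depth = number of edges = 2

Answer: 2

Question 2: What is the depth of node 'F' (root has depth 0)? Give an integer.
Path from root to F: E -> B -> F
Depth = number of edges = 2

Answer: 2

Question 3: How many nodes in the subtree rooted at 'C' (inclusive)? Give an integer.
Answer: 3

Derivation:
Subtree rooted at C contains: C, D, G
Count = 3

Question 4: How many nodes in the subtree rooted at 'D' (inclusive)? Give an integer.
Answer: 2

Derivation:
Subtree rooted at D contains: D, G
Count = 2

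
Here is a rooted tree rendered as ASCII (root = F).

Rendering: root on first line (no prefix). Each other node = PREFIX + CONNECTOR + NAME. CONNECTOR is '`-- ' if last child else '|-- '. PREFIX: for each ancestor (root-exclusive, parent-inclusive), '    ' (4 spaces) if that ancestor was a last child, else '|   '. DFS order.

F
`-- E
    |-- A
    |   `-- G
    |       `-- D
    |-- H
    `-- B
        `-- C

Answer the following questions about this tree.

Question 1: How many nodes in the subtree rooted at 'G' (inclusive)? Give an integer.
Answer: 2

Derivation:
Subtree rooted at G contains: D, G
Count = 2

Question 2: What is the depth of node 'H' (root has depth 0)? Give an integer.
Path from root to H: F -> E -> H
Depth = number of edges = 2

Answer: 2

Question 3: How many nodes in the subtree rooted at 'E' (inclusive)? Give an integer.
Answer: 7

Derivation:
Subtree rooted at E contains: A, B, C, D, E, G, H
Count = 7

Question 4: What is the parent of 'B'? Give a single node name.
Answer: E

Derivation:
Scan adjacency: B appears as child of E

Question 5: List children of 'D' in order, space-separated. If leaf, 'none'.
Node D's children (from adjacency): (leaf)

Answer: none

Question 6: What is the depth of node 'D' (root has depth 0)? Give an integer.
Answer: 4

Derivation:
Path from root to D: F -> E -> A -> G -> D
Depth = number of edges = 4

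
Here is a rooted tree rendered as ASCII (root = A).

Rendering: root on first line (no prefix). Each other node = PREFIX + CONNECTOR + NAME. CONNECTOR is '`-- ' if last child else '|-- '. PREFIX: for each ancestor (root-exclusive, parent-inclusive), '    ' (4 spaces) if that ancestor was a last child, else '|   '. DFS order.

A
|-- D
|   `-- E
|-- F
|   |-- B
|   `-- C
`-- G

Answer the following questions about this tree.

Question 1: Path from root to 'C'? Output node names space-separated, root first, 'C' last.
Walk down from root: A -> F -> C

Answer: A F C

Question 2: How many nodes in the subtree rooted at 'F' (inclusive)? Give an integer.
Subtree rooted at F contains: B, C, F
Count = 3

Answer: 3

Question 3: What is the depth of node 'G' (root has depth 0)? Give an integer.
Answer: 1

Derivation:
Path from root to G: A -> G
Depth = number of edges = 1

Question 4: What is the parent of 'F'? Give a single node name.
Answer: A

Derivation:
Scan adjacency: F appears as child of A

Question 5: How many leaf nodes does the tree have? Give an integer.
Answer: 4

Derivation:
Leaves (nodes with no children): B, C, E, G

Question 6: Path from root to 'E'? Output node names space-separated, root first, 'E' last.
Answer: A D E

Derivation:
Walk down from root: A -> D -> E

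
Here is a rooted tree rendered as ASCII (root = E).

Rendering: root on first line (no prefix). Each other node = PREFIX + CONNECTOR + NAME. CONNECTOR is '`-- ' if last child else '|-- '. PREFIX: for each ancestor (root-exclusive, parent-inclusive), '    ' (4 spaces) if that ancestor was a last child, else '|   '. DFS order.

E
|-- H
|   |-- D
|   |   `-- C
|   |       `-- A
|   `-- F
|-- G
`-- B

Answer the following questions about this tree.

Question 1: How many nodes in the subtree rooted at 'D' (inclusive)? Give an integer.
Answer: 3

Derivation:
Subtree rooted at D contains: A, C, D
Count = 3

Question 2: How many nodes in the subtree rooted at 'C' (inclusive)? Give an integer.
Subtree rooted at C contains: A, C
Count = 2

Answer: 2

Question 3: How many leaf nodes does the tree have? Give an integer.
Answer: 4

Derivation:
Leaves (nodes with no children): A, B, F, G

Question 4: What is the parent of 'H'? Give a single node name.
Scan adjacency: H appears as child of E

Answer: E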